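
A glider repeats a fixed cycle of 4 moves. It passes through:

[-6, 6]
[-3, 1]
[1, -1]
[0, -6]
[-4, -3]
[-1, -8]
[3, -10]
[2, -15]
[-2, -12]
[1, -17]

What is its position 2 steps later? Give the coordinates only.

[4, -24]

Differencing gives [+3, -5], [+4, -2], [-1, -5], [-4, +3], [+3, -5], [+4, -2], [-1, -5], [-4, +3], [+3, -5]. This is the pattern [+3, -5], [+4, -2], [-1, -5], [-4, +3] repeated.
step 10: apply [+4, -2] → [5, -19]
step 11: apply [-1, -5] → [4, -24]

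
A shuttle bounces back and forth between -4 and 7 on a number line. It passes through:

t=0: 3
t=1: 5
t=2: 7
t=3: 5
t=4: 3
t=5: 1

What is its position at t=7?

The value reflects between -4 and 7, moving 2 per step.
  step 6: 1 → -1
  step 7: -1 → -3

-3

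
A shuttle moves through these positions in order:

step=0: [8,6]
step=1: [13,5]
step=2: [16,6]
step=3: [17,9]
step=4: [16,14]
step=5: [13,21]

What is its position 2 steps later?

Taking differences between consecutive positions: [+5,-1], [+3,+1], [+1,+3], [-1,+5], [-3,+7]. These grow by [-2,+2] each step.
step 6: [13,21] + [-5,+9] → [8,30]
step 7: [8,30] + [-7,+11] → [1,41]

[1,41]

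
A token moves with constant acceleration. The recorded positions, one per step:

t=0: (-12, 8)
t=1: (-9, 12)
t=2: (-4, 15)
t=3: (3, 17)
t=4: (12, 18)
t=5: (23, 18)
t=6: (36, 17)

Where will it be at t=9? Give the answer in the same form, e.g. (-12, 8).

Successive displacements: (+3, +4), (+5, +3), (+7, +2), (+9, +1), (+11, +0), (+13, -1) — each changes by (+2, -1).
step 7: (36, 17) + (+15, -2) → (51, 15)
step 8: (51, 15) + (+17, -3) → (68, 12)
step 9: (68, 12) + (+19, -4) → (87, 8)

(87, 8)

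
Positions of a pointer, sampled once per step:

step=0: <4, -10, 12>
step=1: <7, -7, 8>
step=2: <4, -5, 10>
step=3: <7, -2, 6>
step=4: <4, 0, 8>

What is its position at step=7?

<7, 8, 2>

Differencing gives <+3, +3, -4>, <-3, +2, +2>, <+3, +3, -4>, <-3, +2, +2>. This is the pattern <+3, +3, -4>, <-3, +2, +2> repeated.
step 5: apply <+3, +3, -4> → <7, 3, 4>
step 6: apply <-3, +2, +2> → <4, 5, 6>
step 7: apply <+3, +3, -4> → <7, 8, 2>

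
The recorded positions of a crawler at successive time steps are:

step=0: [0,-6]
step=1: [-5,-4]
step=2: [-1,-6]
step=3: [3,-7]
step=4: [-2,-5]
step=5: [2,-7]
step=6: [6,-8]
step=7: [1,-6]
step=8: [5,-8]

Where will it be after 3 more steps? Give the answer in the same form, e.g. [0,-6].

[8,-9]

Differencing gives [-5,+2], [+4,-2], [+4,-1], [-5,+2], [+4,-2], [+4,-1], [-5,+2], [+4,-2]. This is the pattern [-5,+2], [+4,-2], [+4,-1] repeated.
step 9: apply [+4,-1] → [9,-9]
step 10: apply [-5,+2] → [4,-7]
step 11: apply [+4,-2] → [8,-9]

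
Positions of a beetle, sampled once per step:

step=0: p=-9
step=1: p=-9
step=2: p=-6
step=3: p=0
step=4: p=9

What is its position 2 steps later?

First differences are +0, +3, +6, +9; their common second difference is +3 (constant acceleration).
step 5: 9 + 12 → p=21
step 6: 21 + 15 → p=36

p=36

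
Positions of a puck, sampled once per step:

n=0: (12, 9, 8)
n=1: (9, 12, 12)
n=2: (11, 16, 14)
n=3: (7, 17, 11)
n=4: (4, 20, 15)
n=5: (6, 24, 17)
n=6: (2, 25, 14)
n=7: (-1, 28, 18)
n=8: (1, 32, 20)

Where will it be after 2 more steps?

Differencing gives (-3, +3, +4), (+2, +4, +2), (-4, +1, -3), (-3, +3, +4), (+2, +4, +2), (-4, +1, -3), (-3, +3, +4), (+2, +4, +2). This is the pattern (-3, +3, +4), (+2, +4, +2), (-4, +1, -3) repeated.
step 9: apply (-4, +1, -3) → (-3, 33, 17)
step 10: apply (-3, +3, +4) → (-6, 36, 21)

(-6, 36, 21)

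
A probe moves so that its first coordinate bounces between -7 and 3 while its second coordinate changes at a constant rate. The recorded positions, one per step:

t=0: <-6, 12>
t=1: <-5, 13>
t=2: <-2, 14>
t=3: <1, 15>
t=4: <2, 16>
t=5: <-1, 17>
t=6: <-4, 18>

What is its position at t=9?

<-1, 21>

The first coordinate travels 3 per step and bounces off the walls at -7 and 3.
  step 7: -4 → -7
  step 8: -7 → -4
  step 9: -4 → -1
The second coordinate changes by +1 each step: at step 9 it is 21.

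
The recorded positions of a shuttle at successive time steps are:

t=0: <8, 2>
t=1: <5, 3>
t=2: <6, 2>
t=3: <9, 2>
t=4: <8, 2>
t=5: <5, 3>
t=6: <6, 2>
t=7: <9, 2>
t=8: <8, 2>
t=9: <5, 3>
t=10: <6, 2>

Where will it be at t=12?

<8, 2>

Step-to-step displacements: <-3, +1>, <+1, -1>, <+3, +0>, <-1, +0>, <-3, +1>, <+1, -1>, <+3, +0>, <-1, +0>, <-3, +1>, <+1, -1> — a repeating cycle of length 4.
step 11: apply <+3, +0> → <9, 2>
step 12: apply <-1, +0> → <8, 2>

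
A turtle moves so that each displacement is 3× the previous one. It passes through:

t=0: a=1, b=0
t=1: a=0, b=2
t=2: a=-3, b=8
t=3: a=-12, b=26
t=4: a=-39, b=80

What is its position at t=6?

a=-363, b=728

The jumps are (-1, +2), (-3, +6), (-9, +18), (-27, +54) — a geometric progression with ratio 3.
step 5: a=-39, b=80 + (-81, +162) → a=-120, b=242
step 6: a=-120, b=242 + (-243, +486) → a=-363, b=728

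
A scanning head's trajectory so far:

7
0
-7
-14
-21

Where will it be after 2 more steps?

Constant displacement of -7 per step.
step 5: -21 − 7 → -28
step 6: -28 − 7 → -35

-35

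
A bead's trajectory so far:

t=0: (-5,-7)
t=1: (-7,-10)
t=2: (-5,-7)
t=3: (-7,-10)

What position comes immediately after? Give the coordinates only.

Consecutive displacements (-2,-3), (+2,+3), (-2,-3) scale by a factor of -1 each step.
step 4: (-7,-10) + (+2,+3) → (-5,-7)

(-5,-7)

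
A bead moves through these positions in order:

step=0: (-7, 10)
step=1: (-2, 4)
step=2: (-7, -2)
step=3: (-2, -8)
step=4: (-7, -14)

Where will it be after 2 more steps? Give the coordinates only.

(-7, -26)

First: cycles through -7, -2 every 2 steps. Step 6 lands at position 0 of the cycle → -7.
Second: linear, -6 per step → -26 at step 6.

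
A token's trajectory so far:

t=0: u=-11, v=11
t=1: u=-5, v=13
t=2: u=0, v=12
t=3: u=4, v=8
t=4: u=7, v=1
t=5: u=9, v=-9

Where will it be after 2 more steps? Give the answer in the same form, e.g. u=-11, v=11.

First differences are (+6, +2), (+5, -1), (+4, -4), (+3, -7), (+2, -10); their common second difference is (-1, -3) (constant acceleration).
step 6: u=9, v=-9 + (+1, -13) → u=10, v=-22
step 7: u=10, v=-22 + (+0, -16) → u=10, v=-38

u=10, v=-38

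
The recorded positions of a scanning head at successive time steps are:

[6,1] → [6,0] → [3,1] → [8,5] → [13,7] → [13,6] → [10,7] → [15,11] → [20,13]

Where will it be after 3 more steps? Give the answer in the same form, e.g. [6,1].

[22,17]

Differencing gives [+0,-1], [-3,+1], [+5,+4], [+5,+2], [+0,-1], [-3,+1], [+5,+4], [+5,+2]. This is the pattern [+0,-1], [-3,+1], [+5,+4], [+5,+2] repeated.
step 9: apply [+0,-1] → [20,12]
step 10: apply [-3,+1] → [17,13]
step 11: apply [+5,+4] → [22,17]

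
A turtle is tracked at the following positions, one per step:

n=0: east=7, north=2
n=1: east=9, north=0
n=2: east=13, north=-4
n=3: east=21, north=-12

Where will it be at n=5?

Consecutive displacements (+2, -2), (+4, -4), (+8, -8) scale by a factor of 2 each step.
step 4: east=21, north=-12 + (+16, -16) → east=37, north=-28
step 5: east=37, north=-28 + (+32, -32) → east=69, north=-60

east=69, north=-60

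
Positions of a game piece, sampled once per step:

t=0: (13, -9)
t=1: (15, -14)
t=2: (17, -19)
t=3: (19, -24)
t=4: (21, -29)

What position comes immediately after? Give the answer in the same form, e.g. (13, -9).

(23, -34)

Constant displacement of (+2, -5) per step.
step 5: (21, -29) + (+2, -5) → (23, -34)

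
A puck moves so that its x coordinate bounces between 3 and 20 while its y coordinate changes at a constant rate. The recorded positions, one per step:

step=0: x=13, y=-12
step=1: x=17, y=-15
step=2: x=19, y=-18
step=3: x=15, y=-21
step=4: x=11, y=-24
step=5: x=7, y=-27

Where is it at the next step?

x=3, y=-30

The x coordinate reflects between 3 and 20, moving 4 per step.
  step 6: 7 → 3
The y coordinate changes by -3 each step: at step 6 it is -30.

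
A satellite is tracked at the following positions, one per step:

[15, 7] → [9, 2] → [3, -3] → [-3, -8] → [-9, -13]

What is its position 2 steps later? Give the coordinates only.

[-21, -23]

The position changes by [-6, -5] every step.
step 5: [-9, -13] + [-6, -5] → [-15, -18]
step 6: [-15, -18] + [-6, -5] → [-21, -23]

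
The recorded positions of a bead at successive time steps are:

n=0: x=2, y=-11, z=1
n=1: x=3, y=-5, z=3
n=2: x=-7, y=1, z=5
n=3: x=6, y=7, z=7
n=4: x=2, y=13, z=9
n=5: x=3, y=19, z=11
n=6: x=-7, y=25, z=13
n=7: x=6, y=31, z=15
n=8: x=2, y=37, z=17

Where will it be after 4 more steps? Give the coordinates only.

x=2, y=61, z=25

The x coordinate repeats the cycle [2, 3, -7, 6] with period 4; step 12 mod 4 = 0, giving 2.
The y coordinate changes by +6 each step, so at step 12 it is -11 + 12·(6) = 61.
The z coordinate changes by +2 each step, so at step 12 it is 1 + 12·(2) = 25.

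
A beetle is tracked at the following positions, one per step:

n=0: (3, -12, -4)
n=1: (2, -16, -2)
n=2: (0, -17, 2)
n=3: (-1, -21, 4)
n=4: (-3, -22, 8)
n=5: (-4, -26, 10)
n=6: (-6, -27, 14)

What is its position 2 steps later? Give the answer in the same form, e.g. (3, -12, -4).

The moves between consecutive positions are (-1, -4, +2), (-2, -1, +4), (-1, -4, +2), (-2, -1, +4), (-1, -4, +2), (-2, -1, +4); they repeat the 2-cycle [(-1, -4, +2), (-2, -1, +4)].
step 7: apply (-1, -4, +2) → (-7, -31, 16)
step 8: apply (-2, -1, +4) → (-9, -32, 20)

(-9, -32, 20)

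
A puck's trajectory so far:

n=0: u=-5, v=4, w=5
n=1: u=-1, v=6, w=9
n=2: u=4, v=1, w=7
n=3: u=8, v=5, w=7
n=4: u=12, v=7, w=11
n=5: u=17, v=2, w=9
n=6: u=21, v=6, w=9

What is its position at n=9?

Step-to-step displacements: (+4,+2,+4), (+5,-5,-2), (+4,+4,+0), (+4,+2,+4), (+5,-5,-2), (+4,+4,+0) — a repeating cycle of length 3.
step 7: apply (+4,+2,+4) → u=25, v=8, w=13
step 8: apply (+5,-5,-2) → u=30, v=3, w=11
step 9: apply (+4,+4,+0) → u=34, v=7, w=11

u=34, v=7, w=11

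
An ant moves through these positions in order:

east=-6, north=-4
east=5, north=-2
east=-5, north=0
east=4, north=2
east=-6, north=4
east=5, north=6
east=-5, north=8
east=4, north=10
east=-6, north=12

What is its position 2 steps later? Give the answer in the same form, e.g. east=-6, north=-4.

east=-5, north=16

East: cycles through -6, 5, -5, 4 every 4 steps. Step 10 lands at position 2 of the cycle → -5.
North: linear, +2 per step → 16 at step 10.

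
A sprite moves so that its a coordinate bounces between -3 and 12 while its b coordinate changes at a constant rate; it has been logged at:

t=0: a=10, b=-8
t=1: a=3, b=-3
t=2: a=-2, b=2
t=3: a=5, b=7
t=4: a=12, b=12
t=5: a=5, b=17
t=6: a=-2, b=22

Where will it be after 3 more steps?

a=7, b=37

The a coordinate travels 7 per step and bounces off the walls at -3 and 12.
  step 7: -2 → 3
  step 8: 3 → 10
  step 9: 10 → 7
The b coordinate changes by +5 each step: at step 9 it is 37.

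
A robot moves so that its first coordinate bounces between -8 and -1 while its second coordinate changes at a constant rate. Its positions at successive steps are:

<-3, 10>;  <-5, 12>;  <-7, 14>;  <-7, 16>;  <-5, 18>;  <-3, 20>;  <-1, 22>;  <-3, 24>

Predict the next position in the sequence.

<-5, 26>

The first coordinate reflects between -8 and -1, moving 2 per step.
  step 8: -3 → -5
The second coordinate changes by +2 each step: at step 8 it is 26.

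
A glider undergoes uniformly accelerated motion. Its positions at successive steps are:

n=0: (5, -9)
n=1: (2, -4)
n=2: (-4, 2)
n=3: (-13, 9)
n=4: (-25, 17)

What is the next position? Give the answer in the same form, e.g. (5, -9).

First differences are (-3, +5), (-6, +6), (-9, +7), (-12, +8); their common second difference is (-3, +1) (constant acceleration).
step 5: (-25, 17) + (-15, +9) → (-40, 26)

(-40, 26)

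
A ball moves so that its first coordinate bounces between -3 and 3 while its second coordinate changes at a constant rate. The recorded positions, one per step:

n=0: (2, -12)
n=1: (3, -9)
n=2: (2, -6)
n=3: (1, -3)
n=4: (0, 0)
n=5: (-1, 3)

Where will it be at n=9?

The first coordinate reflects between -3 and 3, moving 1 per step.
  step 6: -1 → -2
  step 7: -2 → -3
  step 8: -3 → -2
  step 9: -2 → -1
The second coordinate changes by +3 each step: at step 9 it is 15.

(-1, 15)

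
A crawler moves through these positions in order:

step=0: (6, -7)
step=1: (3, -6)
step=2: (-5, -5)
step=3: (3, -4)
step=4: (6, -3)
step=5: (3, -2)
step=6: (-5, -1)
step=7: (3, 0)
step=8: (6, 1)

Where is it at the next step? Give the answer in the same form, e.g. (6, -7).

The first coordinate repeats the cycle [6, 3, -5, 3] with period 4; step 9 mod 4 = 1, giving 3.
The second coordinate changes by +1 each step, so at step 9 it is -7 + 9·(1) = 2.

(3, 2)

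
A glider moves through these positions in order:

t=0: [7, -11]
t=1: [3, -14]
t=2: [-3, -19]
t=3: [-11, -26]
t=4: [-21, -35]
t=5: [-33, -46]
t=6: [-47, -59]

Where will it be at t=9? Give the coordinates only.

Successive displacements: [-4, -3], [-6, -5], [-8, -7], [-10, -9], [-12, -11], [-14, -13] — each changes by [-2, -2].
step 7: [-47, -59] + [-16, -15] → [-63, -74]
step 8: [-63, -74] + [-18, -17] → [-81, -91]
step 9: [-81, -91] + [-20, -19] → [-101, -110]

[-101, -110]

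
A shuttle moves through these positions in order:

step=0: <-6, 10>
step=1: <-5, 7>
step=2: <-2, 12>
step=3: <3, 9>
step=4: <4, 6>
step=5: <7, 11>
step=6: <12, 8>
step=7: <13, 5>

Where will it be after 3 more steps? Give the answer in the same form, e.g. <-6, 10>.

<22, 4>

Differencing gives <+1, -3>, <+3, +5>, <+5, -3>, <+1, -3>, <+3, +5>, <+5, -3>, <+1, -3>. This is the pattern <+1, -3>, <+3, +5>, <+5, -3> repeated.
step 8: apply <+3, +5> → <16, 10>
step 9: apply <+5, -3> → <21, 7>
step 10: apply <+1, -3> → <22, 4>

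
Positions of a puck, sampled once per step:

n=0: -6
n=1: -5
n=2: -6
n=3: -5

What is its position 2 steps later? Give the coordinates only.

Consecutive displacements +1, -1, +1 scale by a factor of -1 each step.
step 4: -5 − 1 → -6
step 5: -6 + 1 → -5

-5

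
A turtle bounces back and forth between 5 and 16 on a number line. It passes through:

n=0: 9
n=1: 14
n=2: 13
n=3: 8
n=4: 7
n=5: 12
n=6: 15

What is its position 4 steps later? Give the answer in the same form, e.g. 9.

15

The value travels 5 per step and bounces off the walls at 5 and 16.
  step 7: 15 → 10
  step 8: 10 → 5
  step 9: 5 → 10
  step 10: 10 → 15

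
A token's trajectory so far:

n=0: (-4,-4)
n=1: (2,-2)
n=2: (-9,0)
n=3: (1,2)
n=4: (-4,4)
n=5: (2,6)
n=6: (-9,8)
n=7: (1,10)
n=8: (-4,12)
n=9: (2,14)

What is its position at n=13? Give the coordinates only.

The first coordinate repeats the cycle [-4, 2, -9, 1] with period 4; step 13 mod 4 = 1, giving 2.
The second coordinate changes by +2 each step, so at step 13 it is -4 + 13·(2) = 22.

(2,22)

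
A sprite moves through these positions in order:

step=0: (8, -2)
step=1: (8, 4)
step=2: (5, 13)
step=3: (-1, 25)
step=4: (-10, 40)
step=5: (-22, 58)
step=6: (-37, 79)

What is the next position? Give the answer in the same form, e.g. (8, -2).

(-55, 103)

First differences are (+0, +6), (-3, +9), (-6, +12), (-9, +15), (-12, +18), (-15, +21); their common second difference is (-3, +3) (constant acceleration).
step 7: (-37, 79) + (-18, +24) → (-55, 103)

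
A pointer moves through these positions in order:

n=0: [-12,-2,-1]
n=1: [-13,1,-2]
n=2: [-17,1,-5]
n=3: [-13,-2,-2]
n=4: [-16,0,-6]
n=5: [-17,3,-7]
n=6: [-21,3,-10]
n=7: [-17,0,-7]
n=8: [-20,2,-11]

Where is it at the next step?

The moves between consecutive positions are [-1,+3,-1], [-4,+0,-3], [+4,-3,+3], [-3,+2,-4], [-1,+3,-1], [-4,+0,-3], [+4,-3,+3], [-3,+2,-4]; they repeat the 4-cycle [[-1,+3,-1], [-4,+0,-3], [+4,-3,+3], [-3,+2,-4]].
step 9: apply [-1,+3,-1] → [-21,5,-12]

[-21,5,-12]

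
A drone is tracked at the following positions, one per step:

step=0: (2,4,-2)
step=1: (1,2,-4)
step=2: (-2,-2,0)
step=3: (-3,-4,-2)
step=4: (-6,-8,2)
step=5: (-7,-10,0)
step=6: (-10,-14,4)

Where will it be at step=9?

(-15,-22,4)

Step-to-step displacements: (-1,-2,-2), (-3,-4,+4), (-1,-2,-2), (-3,-4,+4), (-1,-2,-2), (-3,-4,+4) — a repeating cycle of length 2.
step 7: apply (-1,-2,-2) → (-11,-16,2)
step 8: apply (-3,-4,+4) → (-14,-20,6)
step 9: apply (-1,-2,-2) → (-15,-22,4)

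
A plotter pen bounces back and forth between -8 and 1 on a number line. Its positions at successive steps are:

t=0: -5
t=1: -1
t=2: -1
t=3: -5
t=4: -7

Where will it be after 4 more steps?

-7

The value travels 4 per step and bounces off the walls at -8 and 1.
  step 5: -7 → -3
  step 6: -3 → 1
  step 7: 1 → -3
  step 8: -3 → -7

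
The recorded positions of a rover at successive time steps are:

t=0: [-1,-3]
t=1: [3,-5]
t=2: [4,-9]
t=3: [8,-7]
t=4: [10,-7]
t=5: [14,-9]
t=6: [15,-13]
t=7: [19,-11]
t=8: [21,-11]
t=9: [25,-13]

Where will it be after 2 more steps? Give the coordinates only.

The moves between consecutive positions are [+4,-2], [+1,-4], [+4,+2], [+2,+0], [+4,-2], [+1,-4], [+4,+2], [+2,+0], [+4,-2]; they repeat the 4-cycle [[+4,-2], [+1,-4], [+4,+2], [+2,+0]].
step 10: apply [+1,-4] → [26,-17]
step 11: apply [+4,+2] → [30,-15]

[30,-15]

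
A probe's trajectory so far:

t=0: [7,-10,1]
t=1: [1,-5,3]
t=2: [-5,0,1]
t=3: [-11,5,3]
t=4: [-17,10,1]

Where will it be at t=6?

First: linear, -6 per step → -29 at step 6.
Second: linear, +5 per step → 20 at step 6.
Third: cycles through 1, 3 every 2 steps. Step 6 lands at position 0 of the cycle → 1.

[-29,20,1]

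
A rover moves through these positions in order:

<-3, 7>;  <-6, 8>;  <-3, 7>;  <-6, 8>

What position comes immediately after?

Step-to-step displacements: <-3, +1>, <+3, -1>, <-3, +1>; each is -1× the previous.
step 4: <-6, 8> + <+3, -1> → <-3, 7>

<-3, 7>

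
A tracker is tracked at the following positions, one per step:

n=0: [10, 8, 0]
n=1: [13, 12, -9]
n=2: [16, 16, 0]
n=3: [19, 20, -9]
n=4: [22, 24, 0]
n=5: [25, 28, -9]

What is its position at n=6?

First: linear, +3 per step → 28 at step 6.
Second: linear, +4 per step → 32 at step 6.
Third: cycles through 0, -9 every 2 steps. Step 6 lands at position 0 of the cycle → 0.

[28, 32, 0]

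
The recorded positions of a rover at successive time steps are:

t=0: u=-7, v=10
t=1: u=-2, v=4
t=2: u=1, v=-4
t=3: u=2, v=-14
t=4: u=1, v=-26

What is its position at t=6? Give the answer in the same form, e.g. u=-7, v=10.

Successive displacements: (+5,-6), (+3,-8), (+1,-10), (-1,-12) — each changes by (-2,-2).
step 5: u=1, v=-26 + (-3,-14) → u=-2, v=-40
step 6: u=-2, v=-40 + (-5,-16) → u=-7, v=-56

u=-7, v=-56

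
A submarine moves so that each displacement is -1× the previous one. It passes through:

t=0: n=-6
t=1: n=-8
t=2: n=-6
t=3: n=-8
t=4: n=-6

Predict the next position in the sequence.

The jumps are -2, +2, -2, +2 — a geometric progression with ratio -1.
step 5: -6 − 2 → n=-8

n=-8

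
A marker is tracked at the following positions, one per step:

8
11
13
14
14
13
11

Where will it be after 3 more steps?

-1

Taking differences between consecutive positions: +3, +2, +1, +0, -1, -2. These grow by -1 each step.
step 7: 11 − 3 → 8
step 8: 8 − 4 → 4
step 9: 4 − 5 → -1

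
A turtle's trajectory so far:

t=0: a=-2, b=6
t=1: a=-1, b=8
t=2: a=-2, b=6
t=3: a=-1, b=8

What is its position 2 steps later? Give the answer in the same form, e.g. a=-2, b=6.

a=-1, b=8

Step-to-step displacements: (+1,+2), (-1,-2), (+1,+2); each is -1× the previous.
step 4: a=-1, b=8 + (-1,-2) → a=-2, b=6
step 5: a=-2, b=6 + (+1,+2) → a=-1, b=8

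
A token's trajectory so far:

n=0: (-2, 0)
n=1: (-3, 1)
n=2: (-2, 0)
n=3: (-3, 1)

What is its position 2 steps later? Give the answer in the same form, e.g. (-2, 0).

Consecutive displacements (-1, +1), (+1, -1), (-1, +1) scale by a factor of -1 each step.
step 4: (-3, 1) + (+1, -1) → (-2, 0)
step 5: (-2, 0) + (-1, +1) → (-3, 1)

(-3, 1)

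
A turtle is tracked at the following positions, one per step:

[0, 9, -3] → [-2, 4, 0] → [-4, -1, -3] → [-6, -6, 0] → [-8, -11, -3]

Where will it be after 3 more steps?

The first coordinate changes by -2 each step, so at step 7 it is 0 + 7·(-2) = -14.
The second coordinate changes by -5 each step, so at step 7 it is 9 + 7·(-5) = -26.
The third coordinate repeats the cycle [-3, 0] with period 2; step 7 mod 2 = 1, giving 0.

[-14, -26, 0]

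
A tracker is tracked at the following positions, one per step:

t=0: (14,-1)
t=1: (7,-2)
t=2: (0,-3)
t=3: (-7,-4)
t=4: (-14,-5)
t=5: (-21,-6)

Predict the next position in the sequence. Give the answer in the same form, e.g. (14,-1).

(-28,-7)

The position changes by (-7,-1) every step.
step 6: (-21,-6) + (-7,-1) → (-28,-7)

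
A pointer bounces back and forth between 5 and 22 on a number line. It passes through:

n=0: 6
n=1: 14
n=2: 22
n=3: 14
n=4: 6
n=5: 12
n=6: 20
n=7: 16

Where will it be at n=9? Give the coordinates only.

The value travels 8 per step and bounces off the walls at 5 and 22.
  step 8: 16 → 8
  step 9: 8 → 10

10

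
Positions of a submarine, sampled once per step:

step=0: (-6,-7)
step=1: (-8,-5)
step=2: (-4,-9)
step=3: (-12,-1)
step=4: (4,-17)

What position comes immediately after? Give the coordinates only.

The jumps are (-2,+2), (+4,-4), (-8,+8), (+16,-16) — a geometric progression with ratio -2.
step 5: (4,-17) + (-32,+32) → (-28,15)

(-28,15)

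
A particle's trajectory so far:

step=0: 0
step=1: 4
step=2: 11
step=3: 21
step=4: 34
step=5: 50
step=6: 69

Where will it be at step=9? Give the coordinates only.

Taking differences between consecutive positions: +4, +7, +10, +13, +16, +19. These grow by +3 each step.
step 7: 69 + 22 → 91
step 8: 91 + 25 → 116
step 9: 116 + 28 → 144

144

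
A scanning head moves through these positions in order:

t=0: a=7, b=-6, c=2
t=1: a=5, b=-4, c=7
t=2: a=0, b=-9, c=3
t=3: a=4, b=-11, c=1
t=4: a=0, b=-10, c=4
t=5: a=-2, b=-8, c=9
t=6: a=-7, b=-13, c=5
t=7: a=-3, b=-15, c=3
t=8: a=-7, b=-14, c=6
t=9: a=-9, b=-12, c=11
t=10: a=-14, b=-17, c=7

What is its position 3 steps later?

a=-16, b=-16, c=13

Step-to-step displacements: (-2,+2,+5), (-5,-5,-4), (+4,-2,-2), (-4,+1,+3), (-2,+2,+5), (-5,-5,-4), (+4,-2,-2), (-4,+1,+3), (-2,+2,+5), (-5,-5,-4) — a repeating cycle of length 4.
step 11: apply (+4,-2,-2) → a=-10, b=-19, c=5
step 12: apply (-4,+1,+3) → a=-14, b=-18, c=8
step 13: apply (-2,+2,+5) → a=-16, b=-16, c=13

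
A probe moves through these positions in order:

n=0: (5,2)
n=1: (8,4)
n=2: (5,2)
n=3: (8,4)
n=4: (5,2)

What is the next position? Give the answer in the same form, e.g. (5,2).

The jumps are (+3,+2), (-3,-2), (+3,+2), (-3,-2) — a geometric progression with ratio -1.
step 5: (5,2) + (+3,+2) → (8,4)

(8,4)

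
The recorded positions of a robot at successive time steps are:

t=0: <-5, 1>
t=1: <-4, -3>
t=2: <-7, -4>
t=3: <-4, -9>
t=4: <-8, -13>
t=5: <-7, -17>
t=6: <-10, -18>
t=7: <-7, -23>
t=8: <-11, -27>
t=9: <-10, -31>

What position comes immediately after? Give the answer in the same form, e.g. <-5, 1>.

<-13, -32>

Step-to-step displacements: <+1, -4>, <-3, -1>, <+3, -5>, <-4, -4>, <+1, -4>, <-3, -1>, <+3, -5>, <-4, -4>, <+1, -4> — a repeating cycle of length 4.
step 10: apply <-3, -1> → <-13, -32>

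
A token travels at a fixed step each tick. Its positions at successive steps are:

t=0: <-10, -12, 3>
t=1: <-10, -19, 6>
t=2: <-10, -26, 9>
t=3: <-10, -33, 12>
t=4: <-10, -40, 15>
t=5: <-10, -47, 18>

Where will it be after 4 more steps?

<-10, -75, 30>

The position changes by <+0, -7, +3> every step.
step 6: <-10, -47, 18> + <+0, -7, +3> → <-10, -54, 21>
step 7: <-10, -54, 21> + <+0, -7, +3> → <-10, -61, 24>
step 8: <-10, -61, 24> + <+0, -7, +3> → <-10, -68, 27>
step 9: <-10, -68, 27> + <+0, -7, +3> → <-10, -75, 30>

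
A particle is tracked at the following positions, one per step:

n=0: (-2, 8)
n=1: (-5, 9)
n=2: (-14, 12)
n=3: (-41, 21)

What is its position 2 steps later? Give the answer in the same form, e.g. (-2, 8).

The jumps are (-3, +1), (-9, +3), (-27, +9) — a geometric progression with ratio 3.
step 4: (-41, 21) + (-81, +27) → (-122, 48)
step 5: (-122, 48) + (-243, +81) → (-365, 129)

(-365, 129)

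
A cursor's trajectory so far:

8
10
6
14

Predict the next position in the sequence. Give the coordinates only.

-2

Step-to-step displacements: +2, -4, +8; each is -2× the previous.
step 4: 14 − 16 → -2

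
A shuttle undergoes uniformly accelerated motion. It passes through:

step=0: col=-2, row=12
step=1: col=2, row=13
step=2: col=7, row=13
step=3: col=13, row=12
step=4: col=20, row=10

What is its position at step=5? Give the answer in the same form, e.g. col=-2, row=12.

First differences are (+4, +1), (+5, +0), (+6, -1), (+7, -2); their common second difference is (+1, -1) (constant acceleration).
step 5: col=20, row=10 + (+8, -3) → col=28, row=7

col=28, row=7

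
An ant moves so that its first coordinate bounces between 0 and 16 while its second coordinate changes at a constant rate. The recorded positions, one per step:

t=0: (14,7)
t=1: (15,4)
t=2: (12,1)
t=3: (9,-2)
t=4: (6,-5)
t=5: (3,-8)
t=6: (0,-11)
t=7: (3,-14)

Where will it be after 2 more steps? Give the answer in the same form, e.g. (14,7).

(9,-20)

The first coordinate travels 3 per step and bounces off the walls at 0 and 16.
  step 8: 3 → 6
  step 9: 6 → 9
The second coordinate changes by -3 each step: at step 9 it is -20.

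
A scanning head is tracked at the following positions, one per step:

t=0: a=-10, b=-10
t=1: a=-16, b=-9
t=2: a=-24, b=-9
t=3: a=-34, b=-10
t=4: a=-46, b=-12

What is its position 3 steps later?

First differences are (-6,+1), (-8,+0), (-10,-1), (-12,-2); their common second difference is (-2,-1) (constant acceleration).
step 5: a=-46, b=-12 + (-14,-3) → a=-60, b=-15
step 6: a=-60, b=-15 + (-16,-4) → a=-76, b=-19
step 7: a=-76, b=-19 + (-18,-5) → a=-94, b=-24

a=-94, b=-24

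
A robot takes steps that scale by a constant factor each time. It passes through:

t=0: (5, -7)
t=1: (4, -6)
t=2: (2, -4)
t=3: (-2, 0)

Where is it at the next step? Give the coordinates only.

(-10, 8)

The jumps are (-1, +1), (-2, +2), (-4, +4) — a geometric progression with ratio 2.
step 4: (-2, 0) + (-8, +8) → (-10, 8)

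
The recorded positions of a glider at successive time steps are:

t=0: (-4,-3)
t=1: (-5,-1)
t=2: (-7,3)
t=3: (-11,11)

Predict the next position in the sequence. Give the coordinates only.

(-19,27)

Step-to-step displacements: (-1,+2), (-2,+4), (-4,+8); each is 2× the previous.
step 4: (-11,11) + (-8,+16) → (-19,27)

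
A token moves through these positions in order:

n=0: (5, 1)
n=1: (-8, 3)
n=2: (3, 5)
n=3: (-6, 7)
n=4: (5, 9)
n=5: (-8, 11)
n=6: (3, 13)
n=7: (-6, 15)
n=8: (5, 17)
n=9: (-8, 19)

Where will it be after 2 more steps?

(-6, 23)

First: cycles through 5, -8, 3, -6 every 4 steps. Step 11 lands at position 3 of the cycle → -6.
Second: linear, +2 per step → 23 at step 11.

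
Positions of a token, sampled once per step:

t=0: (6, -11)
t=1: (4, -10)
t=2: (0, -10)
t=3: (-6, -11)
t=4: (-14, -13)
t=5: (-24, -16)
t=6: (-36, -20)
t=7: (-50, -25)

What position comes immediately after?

(-66, -31)

First differences are (-2, +1), (-4, +0), (-6, -1), (-8, -2), (-10, -3), (-12, -4), (-14, -5); their common second difference is (-2, -1) (constant acceleration).
step 8: (-50, -25) + (-16, -6) → (-66, -31)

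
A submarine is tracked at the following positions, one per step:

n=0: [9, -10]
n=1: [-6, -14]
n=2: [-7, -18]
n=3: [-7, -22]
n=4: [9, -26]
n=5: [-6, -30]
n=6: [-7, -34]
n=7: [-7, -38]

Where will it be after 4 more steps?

[-7, -54]

The first coordinate repeats the cycle [9, -6, -7, -7] with period 4; step 11 mod 4 = 3, giving -7.
The second coordinate changes by -4 each step, so at step 11 it is -10 + 11·(-4) = -54.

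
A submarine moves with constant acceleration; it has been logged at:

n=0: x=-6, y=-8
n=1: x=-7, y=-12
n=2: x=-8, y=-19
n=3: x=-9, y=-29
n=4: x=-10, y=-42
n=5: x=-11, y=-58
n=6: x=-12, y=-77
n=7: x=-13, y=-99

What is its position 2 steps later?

First differences are (-1, -4), (-1, -7), (-1, -10), (-1, -13), (-1, -16), (-1, -19), (-1, -22); their common second difference is (+0, -3) (constant acceleration).
step 8: x=-13, y=-99 + (-1, -25) → x=-14, y=-124
step 9: x=-14, y=-124 + (-1, -28) → x=-15, y=-152

x=-15, y=-152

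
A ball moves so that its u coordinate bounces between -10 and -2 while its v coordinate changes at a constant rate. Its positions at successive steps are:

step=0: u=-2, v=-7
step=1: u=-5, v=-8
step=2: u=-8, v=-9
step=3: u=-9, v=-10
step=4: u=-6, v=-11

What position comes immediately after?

The u coordinate reflects between -10 and -2, moving 3 per step.
  step 5: -6 → -3
The v coordinate changes by -1 each step: at step 5 it is -12.

u=-3, v=-12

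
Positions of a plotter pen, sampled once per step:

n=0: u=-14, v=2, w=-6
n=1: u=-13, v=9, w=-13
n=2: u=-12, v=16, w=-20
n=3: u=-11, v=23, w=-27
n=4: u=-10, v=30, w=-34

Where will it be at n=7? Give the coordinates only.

Constant displacement of (+1, +7, -7) per step.
step 5: u=-10, v=30, w=-34 + (+1, +7, -7) → u=-9, v=37, w=-41
step 6: u=-9, v=37, w=-41 + (+1, +7, -7) → u=-8, v=44, w=-48
step 7: u=-8, v=44, w=-48 + (+1, +7, -7) → u=-7, v=51, w=-55

u=-7, v=51, w=-55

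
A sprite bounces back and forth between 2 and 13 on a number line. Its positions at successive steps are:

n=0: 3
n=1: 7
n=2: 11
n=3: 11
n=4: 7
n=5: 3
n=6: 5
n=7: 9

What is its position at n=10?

5

The value travels 4 per step and bounces off the walls at 2 and 13.
  step 8: 9 → 13
  step 9: 13 → 9
  step 10: 9 → 5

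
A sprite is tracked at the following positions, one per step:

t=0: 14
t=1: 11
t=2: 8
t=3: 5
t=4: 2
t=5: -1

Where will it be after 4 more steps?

-13

Constant displacement of -3 per step.
step 6: -1 − 3 → -4
step 7: -4 − 3 → -7
step 8: -7 − 3 → -10
step 9: -10 − 3 → -13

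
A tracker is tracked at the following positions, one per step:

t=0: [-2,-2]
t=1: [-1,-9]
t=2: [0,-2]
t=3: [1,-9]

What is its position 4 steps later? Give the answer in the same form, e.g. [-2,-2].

[5,-9]

The first coordinate changes by +1 each step, so at step 7 it is -2 + 7·(1) = 5.
The second coordinate repeats the cycle [-2, -9] with period 2; step 7 mod 2 = 1, giving -9.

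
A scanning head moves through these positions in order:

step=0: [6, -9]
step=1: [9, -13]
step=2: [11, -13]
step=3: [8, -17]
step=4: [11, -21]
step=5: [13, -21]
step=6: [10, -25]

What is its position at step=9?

[12, -33]

Differencing gives [+3, -4], [+2, +0], [-3, -4], [+3, -4], [+2, +0], [-3, -4]. This is the pattern [+3, -4], [+2, +0], [-3, -4] repeated.
step 7: apply [+3, -4] → [13, -29]
step 8: apply [+2, +0] → [15, -29]
step 9: apply [-3, -4] → [12, -33]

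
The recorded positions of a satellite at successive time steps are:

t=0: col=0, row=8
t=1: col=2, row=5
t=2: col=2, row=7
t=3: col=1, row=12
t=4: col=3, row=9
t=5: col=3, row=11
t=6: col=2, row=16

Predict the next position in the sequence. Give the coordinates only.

Step-to-step displacements: (+2, -3), (+0, +2), (-1, +5), (+2, -3), (+0, +2), (-1, +5) — a repeating cycle of length 3.
step 7: apply (+2, -3) → col=4, row=13

col=4, row=13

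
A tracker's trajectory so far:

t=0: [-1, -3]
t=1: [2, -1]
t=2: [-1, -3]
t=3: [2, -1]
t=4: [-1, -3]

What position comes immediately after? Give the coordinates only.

Step-to-step displacements: [+3, +2], [-3, -2], [+3, +2], [-3, -2]; each is -1× the previous.
step 5: [-1, -3] + [+3, +2] → [2, -1]

[2, -1]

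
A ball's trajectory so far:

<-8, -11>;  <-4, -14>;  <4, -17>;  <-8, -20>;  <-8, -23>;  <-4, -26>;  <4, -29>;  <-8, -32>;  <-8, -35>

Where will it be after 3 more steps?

<-8, -44>

The first coordinate repeats the cycle [-8, -4, 4, -8] with period 4; step 11 mod 4 = 3, giving -8.
The second coordinate changes by -3 each step, so at step 11 it is -11 + 11·(-3) = -44.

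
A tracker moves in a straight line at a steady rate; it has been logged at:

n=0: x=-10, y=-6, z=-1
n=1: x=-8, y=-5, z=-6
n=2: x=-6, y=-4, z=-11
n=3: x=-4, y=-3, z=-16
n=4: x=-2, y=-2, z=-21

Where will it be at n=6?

The position changes by (+2,+1,-5) every step.
step 5: x=-2, y=-2, z=-21 + (+2,+1,-5) → x=0, y=-1, z=-26
step 6: x=0, y=-1, z=-26 + (+2,+1,-5) → x=2, y=0, z=-31

x=2, y=0, z=-31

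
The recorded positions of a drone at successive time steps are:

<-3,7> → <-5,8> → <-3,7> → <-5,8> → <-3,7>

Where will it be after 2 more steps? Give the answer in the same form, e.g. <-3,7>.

Step-to-step displacements: <-2,+1>, <+2,-1>, <-2,+1>, <+2,-1>; each is -1× the previous.
step 5: <-3,7> + <-2,+1> → <-5,8>
step 6: <-5,8> + <+2,-1> → <-3,7>

<-3,7>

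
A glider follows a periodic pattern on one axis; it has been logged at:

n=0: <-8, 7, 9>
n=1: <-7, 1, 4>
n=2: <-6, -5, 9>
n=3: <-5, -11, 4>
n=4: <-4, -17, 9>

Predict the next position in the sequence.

The first coordinate changes by +1 each step, so at step 5 it is -8 + 5·(1) = -3.
The second coordinate changes by -6 each step, so at step 5 it is 7 + 5·(-6) = -23.
The third coordinate repeats the cycle [9, 4] with period 2; step 5 mod 2 = 1, giving 4.

<-3, -23, 4>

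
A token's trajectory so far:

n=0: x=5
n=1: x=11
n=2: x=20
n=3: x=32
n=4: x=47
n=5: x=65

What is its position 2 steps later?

Successive displacements: +6, +9, +12, +15, +18 — each changes by +3.
step 6: 65 + 21 → x=86
step 7: 86 + 24 → x=110

x=110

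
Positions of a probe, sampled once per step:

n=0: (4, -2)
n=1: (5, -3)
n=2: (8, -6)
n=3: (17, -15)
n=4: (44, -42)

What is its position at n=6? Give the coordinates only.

(368, -366)

Consecutive displacements (+1, -1), (+3, -3), (+9, -9), (+27, -27) scale by a factor of 3 each step.
step 5: (44, -42) + (+81, -81) → (125, -123)
step 6: (125, -123) + (+243, -243) → (368, -366)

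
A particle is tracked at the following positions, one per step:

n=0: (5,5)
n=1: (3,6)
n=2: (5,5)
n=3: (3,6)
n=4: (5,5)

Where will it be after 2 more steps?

Consecutive displacements (-2,+1), (+2,-1), (-2,+1), (+2,-1) scale by a factor of -1 each step.
step 5: (5,5) + (-2,+1) → (3,6)
step 6: (3,6) + (+2,-1) → (5,5)

(5,5)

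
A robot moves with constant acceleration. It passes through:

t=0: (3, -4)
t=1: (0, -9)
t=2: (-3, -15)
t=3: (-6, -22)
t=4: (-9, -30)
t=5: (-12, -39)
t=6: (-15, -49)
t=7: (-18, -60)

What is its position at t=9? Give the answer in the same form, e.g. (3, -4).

(-24, -85)

Taking differences between consecutive positions: (-3, -5), (-3, -6), (-3, -7), (-3, -8), (-3, -9), (-3, -10), (-3, -11). These grow by (+0, -1) each step.
step 8: (-18, -60) + (-3, -12) → (-21, -72)
step 9: (-21, -72) + (-3, -13) → (-24, -85)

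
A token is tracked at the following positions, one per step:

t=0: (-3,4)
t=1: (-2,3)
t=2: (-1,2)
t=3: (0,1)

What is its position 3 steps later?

(3,-2)

Each step adds (+1,-1) to the position.
step 4: (0,1) + (+1,-1) → (1,0)
step 5: (1,0) + (+1,-1) → (2,-1)
step 6: (2,-1) + (+1,-1) → (3,-2)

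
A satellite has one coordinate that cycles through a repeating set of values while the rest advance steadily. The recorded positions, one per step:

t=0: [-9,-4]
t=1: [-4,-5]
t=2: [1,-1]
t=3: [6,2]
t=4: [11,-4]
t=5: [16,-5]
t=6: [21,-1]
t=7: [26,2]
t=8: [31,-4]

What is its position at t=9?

The first coordinate changes by +5 each step, so at step 9 it is -9 + 9·(5) = 36.
The second coordinate repeats the cycle [-4, -5, -1, 2] with period 4; step 9 mod 4 = 1, giving -5.

[36,-5]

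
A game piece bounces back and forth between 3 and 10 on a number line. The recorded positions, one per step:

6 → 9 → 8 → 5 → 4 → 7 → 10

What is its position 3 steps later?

The value travels 3 per step and bounces off the walls at 3 and 10.
  step 7: 10 → 7
  step 8: 7 → 4
  step 9: 4 → 5

5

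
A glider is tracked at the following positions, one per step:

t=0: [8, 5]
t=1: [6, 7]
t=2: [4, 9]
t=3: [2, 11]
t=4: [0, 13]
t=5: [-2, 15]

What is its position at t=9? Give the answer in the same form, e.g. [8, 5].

Constant displacement of [-2, +2] per step.
step 6: [-2, 15] + [-2, +2] → [-4, 17]
step 7: [-4, 17] + [-2, +2] → [-6, 19]
step 8: [-6, 19] + [-2, +2] → [-8, 21]
step 9: [-8, 21] + [-2, +2] → [-10, 23]

[-10, 23]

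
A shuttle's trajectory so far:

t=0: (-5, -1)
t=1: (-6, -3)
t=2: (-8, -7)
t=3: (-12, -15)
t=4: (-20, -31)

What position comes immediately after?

(-36, -63)

The jumps are (-1, -2), (-2, -4), (-4, -8), (-8, -16) — a geometric progression with ratio 2.
step 5: (-20, -31) + (-16, -32) → (-36, -63)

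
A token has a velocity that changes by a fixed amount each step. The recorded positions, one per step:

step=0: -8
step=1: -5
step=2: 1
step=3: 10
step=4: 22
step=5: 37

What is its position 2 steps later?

76

Successive displacements: +3, +6, +9, +12, +15 — each changes by +3.
step 6: 37 + 18 → 55
step 7: 55 + 21 → 76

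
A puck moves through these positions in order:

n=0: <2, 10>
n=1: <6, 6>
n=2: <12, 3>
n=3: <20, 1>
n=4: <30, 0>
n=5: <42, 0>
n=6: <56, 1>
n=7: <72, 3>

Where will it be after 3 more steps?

Successive displacements: <+4, -4>, <+6, -3>, <+8, -2>, <+10, -1>, <+12, +0>, <+14, +1>, <+16, +2> — each changes by <+2, +1>.
step 8: <72, 3> + <+18, +3> → <90, 6>
step 9: <90, 6> + <+20, +4> → <110, 10>
step 10: <110, 10> + <+22, +5> → <132, 15>

<132, 15>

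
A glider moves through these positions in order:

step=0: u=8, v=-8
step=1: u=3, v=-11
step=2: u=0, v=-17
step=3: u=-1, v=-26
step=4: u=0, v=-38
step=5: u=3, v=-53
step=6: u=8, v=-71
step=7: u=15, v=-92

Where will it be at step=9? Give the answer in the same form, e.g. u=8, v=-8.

Successive displacements: (-5, -3), (-3, -6), (-1, -9), (+1, -12), (+3, -15), (+5, -18), (+7, -21) — each changes by (+2, -3).
step 8: u=15, v=-92 + (+9, -24) → u=24, v=-116
step 9: u=24, v=-116 + (+11, -27) → u=35, v=-143

u=35, v=-143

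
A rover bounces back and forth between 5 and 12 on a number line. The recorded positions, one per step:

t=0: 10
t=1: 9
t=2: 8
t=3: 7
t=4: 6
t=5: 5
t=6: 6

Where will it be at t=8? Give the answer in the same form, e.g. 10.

The value reflects between 5 and 12, moving 1 per step.
  step 7: 6 → 7
  step 8: 7 → 8

8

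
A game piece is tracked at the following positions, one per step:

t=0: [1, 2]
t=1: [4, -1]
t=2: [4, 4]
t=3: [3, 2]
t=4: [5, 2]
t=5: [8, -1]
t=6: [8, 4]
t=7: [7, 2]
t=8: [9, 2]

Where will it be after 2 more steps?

[12, 4]

The moves between consecutive positions are [+3, -3], [+0, +5], [-1, -2], [+2, +0], [+3, -3], [+0, +5], [-1, -2], [+2, +0]; they repeat the 4-cycle [[+3, -3], [+0, +5], [-1, -2], [+2, +0]].
step 9: apply [+3, -3] → [12, -1]
step 10: apply [+0, +5] → [12, 4]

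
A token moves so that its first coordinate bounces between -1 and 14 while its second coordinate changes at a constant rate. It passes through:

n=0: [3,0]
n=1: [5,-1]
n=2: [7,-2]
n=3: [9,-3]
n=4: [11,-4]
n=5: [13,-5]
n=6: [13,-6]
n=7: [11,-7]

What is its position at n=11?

The first coordinate reflects between -1 and 14, moving 2 per step.
  step 8: 11 → 9
  step 9: 9 → 7
  step 10: 7 → 5
  step 11: 5 → 3
The second coordinate changes by -1 each step: at step 11 it is -11.

[3,-11]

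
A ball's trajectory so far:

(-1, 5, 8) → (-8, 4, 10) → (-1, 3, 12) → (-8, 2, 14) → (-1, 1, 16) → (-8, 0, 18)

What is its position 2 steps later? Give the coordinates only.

The first coordinate repeats the cycle [-1, -8] with period 2; step 7 mod 2 = 1, giving -8.
The second coordinate changes by -1 each step, so at step 7 it is 5 + 7·(-1) = -2.
The third coordinate changes by +2 each step, so at step 7 it is 8 + 7·(2) = 22.

(-8, -2, 22)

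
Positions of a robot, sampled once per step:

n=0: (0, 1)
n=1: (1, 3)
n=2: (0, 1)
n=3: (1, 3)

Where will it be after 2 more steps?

The jumps are (+1, +2), (-1, -2), (+1, +2) — a geometric progression with ratio -1.
step 4: (1, 3) + (-1, -2) → (0, 1)
step 5: (0, 1) + (+1, +2) → (1, 3)

(1, 3)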